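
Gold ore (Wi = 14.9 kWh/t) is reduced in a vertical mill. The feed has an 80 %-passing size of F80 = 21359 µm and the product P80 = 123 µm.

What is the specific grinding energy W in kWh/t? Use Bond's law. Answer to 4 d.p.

W = 12.4154 kWh/t

W_Bond = 10·Wi·(1/√P₈₀ − 1/√F₈₀)
1/√123 = 0.090167;  1/√21359 = 0.006842
W = 10·14.9·(0.090167 − 0.006842) = 12.4154 kWh/t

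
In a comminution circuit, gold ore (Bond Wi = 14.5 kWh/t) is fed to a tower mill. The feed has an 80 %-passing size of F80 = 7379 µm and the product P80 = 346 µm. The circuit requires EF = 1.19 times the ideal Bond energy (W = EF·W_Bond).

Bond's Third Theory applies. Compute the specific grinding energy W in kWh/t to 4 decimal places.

Bond:  W = 10 Wi (1/√P − 1/√F)
1/√346 = 0.053760;  1/√7379 = 0.011641
W = 10·14.5·(0.053760 − 0.011641) = 6.1073 kWh/t
With EF = 1.19: W = 6.1073·1.19 = 7.2676 kWh/t

W = 7.2676 kWh/t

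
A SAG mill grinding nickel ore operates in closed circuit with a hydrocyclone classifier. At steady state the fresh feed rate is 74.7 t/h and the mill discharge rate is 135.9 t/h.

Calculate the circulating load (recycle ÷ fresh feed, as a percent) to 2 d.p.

M = F + R at steady state, so:
R = M − F = 135.9 − 74.7 = 61.2 t/h
CL = 100·R/F = 100·61.2/74.7 = 81.93 %

CL = 81.93 %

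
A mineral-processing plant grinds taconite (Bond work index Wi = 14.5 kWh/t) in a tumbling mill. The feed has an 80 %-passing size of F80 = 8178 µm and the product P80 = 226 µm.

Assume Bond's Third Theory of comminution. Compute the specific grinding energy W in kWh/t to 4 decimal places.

W = 8.0418 kWh/t

W = 10·Wi·(P80^(-½) − F80^(-½))
1/√226 = 0.066519;  1/√8178 = 0.011058
W = 10·14.5·(0.066519 − 0.011058) = 8.0418 kWh/t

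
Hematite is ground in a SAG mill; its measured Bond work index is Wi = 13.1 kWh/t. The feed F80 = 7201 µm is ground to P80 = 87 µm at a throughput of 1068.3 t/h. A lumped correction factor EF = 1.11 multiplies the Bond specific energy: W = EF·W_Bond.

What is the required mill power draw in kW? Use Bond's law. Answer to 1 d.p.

P = 14823.8 kW

W = 10 Wi / √P80 − 10 Wi / √F80
W = 10·13.1·(1/√87 − 1/√7201) = 10·13.1·(0.095427) = 12.5009 kWh/t
W_actual = 1.11 × 12.5009 = 13.8760 kWh/t
P = W·T = 13.8760·1068.3 = 14823.8 kW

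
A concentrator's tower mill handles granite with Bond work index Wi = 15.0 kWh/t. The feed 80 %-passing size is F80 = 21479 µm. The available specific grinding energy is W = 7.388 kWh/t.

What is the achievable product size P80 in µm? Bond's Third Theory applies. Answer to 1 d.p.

P80 = 318.0 µm

W = 10·Wi·[P80^(−½) − F80^(−½)]
P80^(−½) = W/(10 Wi) + F80^(−½)
  = 7.3880/(10·15.0) + 1/√21479 = 0.049253 + 0.006823 = 0.056077
P80 = (1/0.056077)² = 17.8327² = 318.01 µm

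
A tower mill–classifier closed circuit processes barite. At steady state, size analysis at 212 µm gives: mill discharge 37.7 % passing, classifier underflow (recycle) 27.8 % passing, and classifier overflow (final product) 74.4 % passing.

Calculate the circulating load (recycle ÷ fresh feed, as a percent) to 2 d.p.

CL = 370.71 %

Let r = R/F. Size balance at 212 µm:
r = (o − d)/(d − u)
r = (74.4 − 37.7)/(37.7 − 27.8) = 36.7/9.9 = 3.7071
CL = 100·r = 370.71 %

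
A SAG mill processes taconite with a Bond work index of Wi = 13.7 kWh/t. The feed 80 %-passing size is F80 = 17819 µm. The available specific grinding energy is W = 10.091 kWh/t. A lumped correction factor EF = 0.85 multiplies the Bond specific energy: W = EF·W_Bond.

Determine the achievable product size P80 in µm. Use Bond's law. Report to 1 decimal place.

P80 = 112.8 µm

W = 10 Wi (P80^-0.5 − F80^-0.5)
W_Bond = W / EF = 10.091 / 0.85 = 11.8718 kWh/t
⇒ 1/√P80 = W_Bond/(10 Wi) + 1/√F80
  = 11.8718/(10·13.7) + 1/√17819 = 0.086655 + 0.007491 = 0.094147
P80 = (1/0.094147)² = 10.6217² = 112.82 µm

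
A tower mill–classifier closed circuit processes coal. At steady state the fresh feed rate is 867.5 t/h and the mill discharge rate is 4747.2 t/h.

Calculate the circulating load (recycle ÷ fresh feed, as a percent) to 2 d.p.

Mill node: discharge = fresh + recycle.
R = M − F = 4747.2 − 867.5 = 3879.7 t/h
CL = 100·R/F = 100·3879.7/867.5 = 447.23 %

CL = 447.23 %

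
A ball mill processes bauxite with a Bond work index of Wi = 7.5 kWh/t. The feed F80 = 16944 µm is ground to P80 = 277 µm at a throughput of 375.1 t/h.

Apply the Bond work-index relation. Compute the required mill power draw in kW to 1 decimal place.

W = 10·Wi·(P80^(-½) − F80^(-½))
W = 10·7.5·(1/√277 − 1/√16944) = 10·7.5·(0.052402) = 3.9301 kWh/t
Mill draw = 3.9301 × 375.1 = 1474.2 kW

P = 1474.2 kW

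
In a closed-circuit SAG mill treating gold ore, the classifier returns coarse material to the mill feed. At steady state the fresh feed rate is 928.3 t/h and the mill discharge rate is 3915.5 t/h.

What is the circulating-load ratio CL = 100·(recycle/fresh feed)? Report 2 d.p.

CL = 321.79 %

M = F + R at steady state, so:
R = M − F = 3915.5 − 928.3 = 2987.2 t/h
CL = 100·R/F = 100·2987.2/928.3 = 321.79 %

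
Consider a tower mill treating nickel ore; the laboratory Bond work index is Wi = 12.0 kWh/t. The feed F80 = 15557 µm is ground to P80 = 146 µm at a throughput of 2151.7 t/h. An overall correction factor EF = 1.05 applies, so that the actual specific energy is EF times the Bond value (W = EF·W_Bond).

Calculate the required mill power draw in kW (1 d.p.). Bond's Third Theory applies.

Bond:  W = 10 Wi (1/√P − 1/√F)
W = 10·12.0·(1/√146 − 1/√15557) = 10·12.0·(0.074743) = 8.9692 kWh/t
With EF = 1.05: W = 8.9692·1.05 = 9.4176 kWh/t
Mill draw = 9.4176 × 2151.7 = 20263.9 kW

P = 20263.9 kW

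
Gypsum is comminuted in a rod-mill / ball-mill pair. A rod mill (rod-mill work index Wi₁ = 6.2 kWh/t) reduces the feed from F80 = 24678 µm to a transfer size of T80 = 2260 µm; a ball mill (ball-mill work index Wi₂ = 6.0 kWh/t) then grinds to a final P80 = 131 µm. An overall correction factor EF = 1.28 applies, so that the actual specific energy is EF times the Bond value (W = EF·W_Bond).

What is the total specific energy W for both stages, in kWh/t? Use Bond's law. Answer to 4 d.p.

W = 6.2587 kWh/t

W = 10 Wi (P80^-0.5 − F80^-0.5)
Stage 1 (24678→2260 µm, Wi₁=6.2): W₁ = 10·6.2·(0.021035 − 0.006366) = 0.9095 kWh/t
Stage 2 (2260→131 µm, Wi₂=6.0): W₂ = 10·6.0·(0.087370 − 0.021035) = 3.9801 kWh/t
W = W₁ + W₂ = 0.9095 + 3.9801 = 4.8896 kWh/t
Corrected W = EF·W_Bond = 1.28·4.8896 = 6.2587 kWh/t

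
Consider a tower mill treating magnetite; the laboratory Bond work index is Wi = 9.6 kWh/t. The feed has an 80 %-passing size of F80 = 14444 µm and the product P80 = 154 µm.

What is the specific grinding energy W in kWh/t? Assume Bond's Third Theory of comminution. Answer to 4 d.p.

W = 6.9371 kWh/t

W = 10 Wi / √P80 − 10 Wi / √F80
1/√154 = 0.080582;  1/√14444 = 0.008321
W = 10·9.6·(0.080582 − 0.008321) = 6.9371 kWh/t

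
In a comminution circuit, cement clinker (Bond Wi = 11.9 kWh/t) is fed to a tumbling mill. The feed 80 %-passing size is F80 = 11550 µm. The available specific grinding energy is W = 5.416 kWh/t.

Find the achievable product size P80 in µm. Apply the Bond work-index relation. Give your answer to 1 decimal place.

W_Bond = 10·Wi·(1/√P₈₀ − 1/√F₈₀)
⇒ 1/√P80 = W/(10 Wi) + 1/√F80
  = 5.4160/(10·11.9) + 1/√11550 = 0.045513 + 0.009305 = 0.054817
P80 = (1/0.054817)² = 18.2424² = 332.78 µm

P80 = 332.8 µm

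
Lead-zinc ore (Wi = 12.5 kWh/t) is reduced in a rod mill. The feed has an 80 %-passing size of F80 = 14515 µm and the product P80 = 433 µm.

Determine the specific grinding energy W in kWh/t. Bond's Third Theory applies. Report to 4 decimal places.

W = 4.9696 kWh/t

W = 10 Wi / √P80 − 10 Wi / √F80
1/√433 = 0.048057;  1/√14515 = 0.008300
W = 10·12.5·(0.048057 − 0.008300) = 4.9696 kWh/t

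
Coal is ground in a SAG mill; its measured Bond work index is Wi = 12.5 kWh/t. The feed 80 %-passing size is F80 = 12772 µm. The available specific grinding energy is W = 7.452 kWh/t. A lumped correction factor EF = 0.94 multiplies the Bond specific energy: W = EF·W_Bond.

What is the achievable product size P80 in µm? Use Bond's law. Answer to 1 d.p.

Bond: W = 10·Wi·(1/√P80 − 1/√F80)
W_Bond = W / EF = 7.452 / 0.94 = 7.9277 kWh/t
P80^(−½) = W_Bond/(10 Wi) + F80^(−½)
  = 7.9277/(10·12.5) + 1/√12772 = 0.063421 + 0.008849 = 0.072270
P80 = (1/0.072270)² = 13.8370² = 191.46 µm

P80 = 191.5 µm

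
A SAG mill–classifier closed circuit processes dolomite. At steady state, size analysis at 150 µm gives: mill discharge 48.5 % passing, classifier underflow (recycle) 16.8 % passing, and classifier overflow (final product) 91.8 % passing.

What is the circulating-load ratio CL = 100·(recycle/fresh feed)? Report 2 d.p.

CL = 136.59 %

Classifier node, passing 150 µm:
(1+r)d = ru + o → r = (o−d)/(d−u)
r = (91.8 − 48.5)/(48.5 − 16.8) = 43.3/31.7 = 1.3659
CL = 100·r = 136.59 %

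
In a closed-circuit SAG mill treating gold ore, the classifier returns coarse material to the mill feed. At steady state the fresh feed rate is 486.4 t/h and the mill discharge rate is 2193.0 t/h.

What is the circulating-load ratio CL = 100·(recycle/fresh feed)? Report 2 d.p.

CL = 350.86 %

Discharge = new feed + return, hence
R = M − F = 2193.0 − 486.4 = 1706.6 t/h
CL = 100·R/F = 100·1706.6/486.4 = 350.86 %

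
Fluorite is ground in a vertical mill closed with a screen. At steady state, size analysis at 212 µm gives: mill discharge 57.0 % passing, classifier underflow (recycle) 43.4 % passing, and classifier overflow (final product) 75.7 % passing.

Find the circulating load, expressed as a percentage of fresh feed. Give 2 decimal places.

CL = 137.50 %

Two-product formula at 212 µm:
(1+r)d = ru + o → r = (o−d)/(d−u)
r = (75.7 − 57.0)/(57.0 − 43.4) = 18.7/13.6 = 1.3750
CL = 100·r = 137.50 %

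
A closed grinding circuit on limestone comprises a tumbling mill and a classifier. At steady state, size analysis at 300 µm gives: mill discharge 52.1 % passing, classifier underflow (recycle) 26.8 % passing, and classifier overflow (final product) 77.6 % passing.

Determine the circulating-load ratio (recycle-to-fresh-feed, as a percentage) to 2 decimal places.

CL = 100.79 %

Two-product formula at 300 µm:
r = (o − d)/(d − u)
r = (77.6 − 52.1)/(52.1 − 26.8) = 25.5/25.3 = 1.0079
CL = 100·r = 100.79 %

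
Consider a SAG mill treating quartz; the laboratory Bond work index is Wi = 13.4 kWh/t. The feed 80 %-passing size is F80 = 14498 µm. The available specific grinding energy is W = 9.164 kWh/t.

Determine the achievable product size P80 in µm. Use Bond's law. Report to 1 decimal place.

Bond:  W = 10 Wi (1/√P − 1/√F)
P80^(−½) = W/(10 Wi) + F80^(−½)
  = 9.1640/(10·13.4) + 1/√14498 = 0.068388 + 0.008305 = 0.076693
P80 = (1/0.076693)² = 13.0390² = 170.01 µm

P80 = 170.0 µm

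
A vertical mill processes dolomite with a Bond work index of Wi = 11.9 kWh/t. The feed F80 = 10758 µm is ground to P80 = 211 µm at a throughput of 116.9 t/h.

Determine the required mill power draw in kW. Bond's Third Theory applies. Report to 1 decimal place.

P = 823.6 kW

W = 10·Wi·[P80^(−½) − F80^(−½)]
W = 10·11.9·(1/√211 − 1/√10758) = 10·11.9·(0.059202) = 7.0450 kWh/t
P = W·T = 7.0450·116.9 = 823.6 kW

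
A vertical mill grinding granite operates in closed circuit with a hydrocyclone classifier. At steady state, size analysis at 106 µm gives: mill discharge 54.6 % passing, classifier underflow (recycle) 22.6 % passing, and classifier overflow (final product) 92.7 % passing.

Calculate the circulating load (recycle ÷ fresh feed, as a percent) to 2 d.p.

CL = 119.06 %

Let r = R/F. Size balance at 106 µm:
d + r·d = r·u + o → r(d−u) = o−d
r = (92.7 − 54.6)/(54.6 − 22.6) = 38.1/32.0 = 1.1906
CL = 100·r = 119.06 %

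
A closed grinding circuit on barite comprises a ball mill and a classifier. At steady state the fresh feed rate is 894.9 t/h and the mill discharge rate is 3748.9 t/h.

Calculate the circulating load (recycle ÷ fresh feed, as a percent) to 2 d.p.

Mill node: discharge = fresh + recycle.
R = M − F = 3748.9 − 894.9 = 2854.0 t/h
CL = 100·R/F = 100·2854.0/894.9 = 318.92 %

CL = 318.92 %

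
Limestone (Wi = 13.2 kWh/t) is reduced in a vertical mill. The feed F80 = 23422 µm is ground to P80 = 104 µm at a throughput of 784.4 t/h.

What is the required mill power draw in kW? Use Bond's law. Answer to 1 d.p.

W_Bond = 10·Wi·(1/√P₈₀ − 1/√F₈₀)
W = 10·13.2·(1/√104 − 1/√23422) = 10·13.2·(0.091524) = 12.0812 kWh/t
Power = W × throughput = 12.0812 kWh/t × 784.4 t/h = 9476.5 kW

P = 9476.5 kW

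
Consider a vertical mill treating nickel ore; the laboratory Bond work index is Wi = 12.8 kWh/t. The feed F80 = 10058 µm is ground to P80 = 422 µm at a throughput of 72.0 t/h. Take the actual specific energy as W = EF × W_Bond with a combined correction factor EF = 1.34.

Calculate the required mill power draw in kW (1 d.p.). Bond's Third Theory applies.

W = 10·Wi·[P80^(−½) − F80^(−½)]
W = 10·12.8·(1/√422 − 1/√10058) = 10·12.8·(0.038708) = 4.9546 kWh/t
With EF = 1.34: W = 4.9546·1.34 = 6.6392 kWh/t
Mill draw = 6.6392 × 72.0 = 478.0 kW

P = 478.0 kW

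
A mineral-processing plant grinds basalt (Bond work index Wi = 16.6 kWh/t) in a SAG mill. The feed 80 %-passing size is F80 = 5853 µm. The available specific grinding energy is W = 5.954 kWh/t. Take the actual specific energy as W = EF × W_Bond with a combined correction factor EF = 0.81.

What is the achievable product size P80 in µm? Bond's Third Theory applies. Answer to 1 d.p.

P80 = 304.0 µm

Bond:  W = 10 Wi (1/√P − 1/√F)
W_Bond = W / EF = 5.954 / 0.81 = 7.3506 kWh/t
⇒ 1/√P80 = W_Bond/(10 Wi) + 1/√F80
  = 7.3506/(10·16.6) + 1/√5853 = 0.044281 + 0.013071 = 0.057352
P80 = (1/0.057352)² = 17.4362² = 304.02 µm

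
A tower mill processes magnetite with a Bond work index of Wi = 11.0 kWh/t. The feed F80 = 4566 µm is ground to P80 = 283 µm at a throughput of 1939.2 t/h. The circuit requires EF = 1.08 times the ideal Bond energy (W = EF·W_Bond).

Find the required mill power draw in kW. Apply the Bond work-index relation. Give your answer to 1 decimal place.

P = 10285.1 kW

Bond: W = 10·Wi·(1/√P80 − 1/√F80)
W = 10·11.0·(1/√283 − 1/√4566) = 10·11.0·(0.044645) = 4.9109 kWh/t
Apply correction: 4.9109 × 1.08 = 5.3038 kWh/t
Power = W × throughput = 5.3038 kWh/t × 1939.2 t/h = 10285.1 kW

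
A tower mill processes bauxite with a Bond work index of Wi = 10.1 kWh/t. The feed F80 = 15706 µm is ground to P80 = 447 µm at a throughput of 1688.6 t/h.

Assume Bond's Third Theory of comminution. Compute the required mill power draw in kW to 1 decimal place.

P = 6705.8 kW

W_Bond = 10·Wi·(1/√P₈₀ − 1/√F₈₀)
W = 10·10.1·(1/√447 − 1/√15706) = 10·10.1·(0.039319) = 3.9712 kWh/t
Power = W × throughput = 3.9712 kWh/t × 1688.6 t/h = 6705.8 kW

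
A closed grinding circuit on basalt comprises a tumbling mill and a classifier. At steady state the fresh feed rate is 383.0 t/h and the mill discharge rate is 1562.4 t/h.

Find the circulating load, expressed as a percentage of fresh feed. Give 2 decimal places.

Discharge = new feed + return, hence
R = M − F = 1562.4 − 383.0 = 1179.4 t/h
CL = 100·R/F = 100·1179.4/383.0 = 307.94 %

CL = 307.94 %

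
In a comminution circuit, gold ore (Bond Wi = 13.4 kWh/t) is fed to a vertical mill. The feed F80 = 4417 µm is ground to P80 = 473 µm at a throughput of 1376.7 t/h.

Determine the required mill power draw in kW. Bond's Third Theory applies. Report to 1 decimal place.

W = 10·Wi·(P80^(-½) − F80^(-½))
W = 10·13.4·(1/√473 − 1/√4417) = 10·13.4·(0.030934) = 4.1451 kWh/t
Power = W × throughput = 4.1451 kWh/t × 1376.7 t/h = 5706.5 kW

P = 5706.5 kW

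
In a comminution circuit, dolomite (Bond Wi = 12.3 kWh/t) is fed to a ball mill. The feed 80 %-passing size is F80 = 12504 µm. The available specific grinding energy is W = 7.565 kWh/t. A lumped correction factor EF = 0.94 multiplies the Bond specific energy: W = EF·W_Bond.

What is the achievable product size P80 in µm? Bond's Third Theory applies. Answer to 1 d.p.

P80 = 180.8 µm

W = 10·Wi·[P80^(−½) − F80^(−½)]
W_Bond = W / EF = 7.565 / 0.94 = 8.0479 kWh/t
P80^(−½) = W_Bond/(10 Wi) + F80^(−½)
  = 8.0479/(10·12.3) + 1/√12504 = 0.065430 + 0.008943 = 0.074373
P80 = (1/0.074373)² = 13.4458² = 180.79 µm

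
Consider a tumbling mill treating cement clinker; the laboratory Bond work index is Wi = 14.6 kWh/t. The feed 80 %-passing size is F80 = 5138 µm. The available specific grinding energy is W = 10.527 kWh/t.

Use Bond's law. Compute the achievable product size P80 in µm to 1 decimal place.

W = 10 Wi (1/√P80 − 1/√F80)  [Bond]
⇒ 1/√P80 = W/(10·Wi) + 1/√F80
  = 10.5270/(10·14.6) + 1/√5138 = 0.072103 + 0.013951 = 0.086054
P80 = (1/0.086054)² = 11.6207² = 135.04 µm

P80 = 135.0 µm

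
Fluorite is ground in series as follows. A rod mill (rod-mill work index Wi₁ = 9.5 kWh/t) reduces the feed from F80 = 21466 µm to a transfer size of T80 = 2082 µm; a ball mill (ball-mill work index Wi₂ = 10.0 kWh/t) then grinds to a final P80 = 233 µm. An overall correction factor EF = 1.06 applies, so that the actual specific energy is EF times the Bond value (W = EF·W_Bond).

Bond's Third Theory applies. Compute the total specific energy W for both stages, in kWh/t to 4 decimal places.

W = 6.1408 kWh/t

W = 10·Wi·(P80^(-½) − F80^(-½))
Stage 1 (21466→2082 µm, Wi₁=9.5): W₁ = 10·9.5·(0.021916 − 0.006825) = 1.4336 kWh/t
Stage 2 (2082→233 µm, Wi₂=10.0): W₂ = 10·10.0·(0.065512 − 0.021916) = 4.3596 kWh/t
W = W₁ + W₂ = 1.4336 + 4.3596 = 5.7932 kWh/t
Corrected W = EF·W_Bond = 1.06·5.7932 = 6.1408 kWh/t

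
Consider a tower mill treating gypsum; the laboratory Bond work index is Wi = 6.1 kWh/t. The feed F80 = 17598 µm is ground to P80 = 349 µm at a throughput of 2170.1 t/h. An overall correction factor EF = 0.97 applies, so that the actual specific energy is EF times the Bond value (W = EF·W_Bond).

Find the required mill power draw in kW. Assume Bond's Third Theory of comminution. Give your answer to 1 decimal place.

W = 10 Wi (P80^-0.5 − F80^-0.5)
W = 10·6.1·(1/√349 − 1/√17598) = 10·6.1·(0.045991) = 2.8054 kWh/t
W_actual = 0.97 × 2.8054 = 2.7213 kWh/t
Mill draw = 2.7213 × 2170.1 = 5905.4 kW

P = 5905.4 kW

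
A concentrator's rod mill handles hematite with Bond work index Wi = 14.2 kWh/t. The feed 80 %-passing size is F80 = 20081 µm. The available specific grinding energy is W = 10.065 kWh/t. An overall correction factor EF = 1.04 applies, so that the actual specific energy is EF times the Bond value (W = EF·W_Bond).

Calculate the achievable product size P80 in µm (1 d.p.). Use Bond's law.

P80 = 176.8 µm

W = 10·Wi·[P80^(−½) − F80^(−½)]
W_Bond = W / EF = 10.065 / 1.04 = 9.6779 kWh/t
1/√P80 = 1/√F80 + W_Bond/(10·Wi)
  = 9.6779/(10·14.2) + 1/√20081 = 0.068154 + 0.007057 = 0.075211
P80 = (1/0.075211)² = 13.2959² = 176.78 µm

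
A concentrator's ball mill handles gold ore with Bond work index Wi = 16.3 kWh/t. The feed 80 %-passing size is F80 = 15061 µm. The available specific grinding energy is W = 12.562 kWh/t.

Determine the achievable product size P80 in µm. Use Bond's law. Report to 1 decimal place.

W = 10 Wi (1/√P80 − 1/√F80)  [Bond]
⇒ 1/√P80 = W/(10 Wi) + 1/√F80
  = 12.5620/(10·16.3) + 1/√15061 = 0.077067 + 0.008148 = 0.085216
P80 = (1/0.085216)² = 11.7349² = 137.71 µm

P80 = 137.7 µm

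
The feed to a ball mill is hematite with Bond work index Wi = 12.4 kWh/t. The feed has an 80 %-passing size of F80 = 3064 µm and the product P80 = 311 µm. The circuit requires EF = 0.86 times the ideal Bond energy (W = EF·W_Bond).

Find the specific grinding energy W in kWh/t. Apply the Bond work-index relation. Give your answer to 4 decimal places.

W = 10 Wi / √P80 − 10 Wi / √F80
1/√311 = 0.056705;  1/√3064 = 0.018066
W = 10·12.4·(0.056705 − 0.018066) = 4.7912 kWh/t
W_actual = 0.86 × 4.7912 = 4.1205 kWh/t

W = 4.1205 kWh/t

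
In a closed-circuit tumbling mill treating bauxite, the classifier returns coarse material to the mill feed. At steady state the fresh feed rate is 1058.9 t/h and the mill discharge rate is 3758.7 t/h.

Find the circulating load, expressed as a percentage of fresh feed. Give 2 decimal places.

Discharge = new feed + return, hence
R = M − F = 3758.7 − 1058.9 = 2699.8 t/h
CL = 100·R/F = 100·2699.8/1058.9 = 254.96 %

CL = 254.96 %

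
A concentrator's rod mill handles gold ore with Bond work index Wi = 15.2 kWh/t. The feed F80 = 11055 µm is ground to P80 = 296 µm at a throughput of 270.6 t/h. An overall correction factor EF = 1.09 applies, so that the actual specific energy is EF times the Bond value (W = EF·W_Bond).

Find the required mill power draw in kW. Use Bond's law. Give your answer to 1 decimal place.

P = 2179.5 kW

Bond: W = 10·Wi·(1/√P80 − 1/√F80)
W = 10·15.2·(1/√296 − 1/√11055) = 10·15.2·(0.048613) = 7.3892 kWh/t
With EF = 1.09: W = 7.3892·1.09 = 8.0542 kWh/t
Power = W × throughput = 8.0542 kWh/t × 270.6 t/h = 2179.5 kW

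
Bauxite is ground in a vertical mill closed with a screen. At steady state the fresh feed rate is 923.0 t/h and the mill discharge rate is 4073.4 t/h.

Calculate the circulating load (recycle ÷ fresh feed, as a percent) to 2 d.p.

Steady state: M = F + R.
R = M − F = 4073.4 − 923.0 = 3150.4 t/h
CL = 100·R/F = 100·3150.4/923.0 = 341.32 %

CL = 341.32 %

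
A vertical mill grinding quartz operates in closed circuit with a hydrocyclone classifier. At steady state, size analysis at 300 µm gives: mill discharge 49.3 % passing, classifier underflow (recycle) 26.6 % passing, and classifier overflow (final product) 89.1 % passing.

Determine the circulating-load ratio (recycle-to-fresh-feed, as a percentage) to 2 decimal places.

CL = 175.33 %

Mass balance on the −300 µm fraction:
Fd + Rd = Ru + Fo ⇒ R/F = (o−d)/(d−u)
r = (89.1 − 49.3)/(49.3 − 26.6) = 39.8/22.7 = 1.7533
CL = 100·r = 175.33 %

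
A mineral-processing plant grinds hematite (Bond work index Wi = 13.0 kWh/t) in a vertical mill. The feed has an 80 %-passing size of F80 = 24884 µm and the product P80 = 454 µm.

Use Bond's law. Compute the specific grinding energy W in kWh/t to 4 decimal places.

W = 5.2771 kWh/t

Bond:  W = 10 Wi (1/√P − 1/√F)
1/√454 = 0.046932;  1/√24884 = 0.006339
W = 10·13.0·(0.046932 − 0.006339) = 5.2771 kWh/t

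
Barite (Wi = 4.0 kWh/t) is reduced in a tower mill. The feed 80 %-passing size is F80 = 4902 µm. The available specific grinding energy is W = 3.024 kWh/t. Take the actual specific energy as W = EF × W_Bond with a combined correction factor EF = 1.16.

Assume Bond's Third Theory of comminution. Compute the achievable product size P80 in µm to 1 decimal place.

Bond:  W = 10 Wi (1/√P − 1/√F)
W_Bond = W / EF = 3.024 / 1.16 = 2.6069 kWh/t
⇒ 1/√P80 = W_Bond/(10·Wi) + 1/√F80
  = 2.6069/(10·4.0) + 1/√4902 = 0.065172 + 0.014283 = 0.079455
P80 = (1/0.079455)² = 12.5857² = 158.40 µm

P80 = 158.4 µm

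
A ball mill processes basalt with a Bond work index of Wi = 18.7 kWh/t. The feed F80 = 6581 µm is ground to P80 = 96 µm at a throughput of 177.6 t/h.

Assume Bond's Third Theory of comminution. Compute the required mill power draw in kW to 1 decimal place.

P = 2980.2 kW

W = 10 Wi (1/√P80 − 1/√F80)  [Bond]
W = 10·18.7·(1/√96 − 1/√6581) = 10·18.7·(0.089735) = 16.7805 kWh/t
P = W·T = 16.7805·177.6 = 2980.2 kW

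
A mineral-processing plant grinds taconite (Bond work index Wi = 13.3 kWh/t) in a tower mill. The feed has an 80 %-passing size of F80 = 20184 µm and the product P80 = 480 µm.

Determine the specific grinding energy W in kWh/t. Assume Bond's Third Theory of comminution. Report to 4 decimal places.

Bond:  W = 10 Wi (1/√P − 1/√F)
1/√480 = 0.045644;  1/√20184 = 0.007039
W = 10·13.3·(0.045644 − 0.007039) = 5.1344 kWh/t

W = 5.1344 kWh/t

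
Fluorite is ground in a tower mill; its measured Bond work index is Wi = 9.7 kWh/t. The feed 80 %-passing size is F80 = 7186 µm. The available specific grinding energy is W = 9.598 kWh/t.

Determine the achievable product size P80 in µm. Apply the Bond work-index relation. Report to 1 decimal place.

W = 10 Wi / √P80 − 10 Wi / √F80
⇒ 1/√P80 = W/(10 Wi) + 1/√F80
  = 9.5980/(10·9.7) + 1/√7186 = 0.098948 + 0.011797 = 0.110745
P80 = (1/0.110745)² = 9.0297² = 81.54 µm

P80 = 81.5 µm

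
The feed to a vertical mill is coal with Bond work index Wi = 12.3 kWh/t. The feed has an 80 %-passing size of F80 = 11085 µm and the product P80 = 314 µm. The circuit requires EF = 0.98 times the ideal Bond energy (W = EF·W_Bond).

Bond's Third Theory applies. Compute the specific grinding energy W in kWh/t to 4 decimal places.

W = 10 Wi / √P80 − 10 Wi / √F80
1/√314 = 0.056433;  1/√11085 = 0.009498
W = 10·12.3·(0.056433 − 0.009498) = 5.7730 kWh/t
With EF = 0.98: W = 5.7730·0.98 = 5.6576 kWh/t

W = 5.6576 kWh/t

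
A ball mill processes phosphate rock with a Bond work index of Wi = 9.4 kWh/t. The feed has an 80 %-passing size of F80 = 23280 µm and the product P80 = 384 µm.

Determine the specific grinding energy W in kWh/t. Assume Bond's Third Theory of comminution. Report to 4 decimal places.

W = 4.1808 kWh/t

W = 10 Wi (1/√P80 − 1/√F80)  [Bond]
1/√384 = 0.051031;  1/√23280 = 0.006554
W = 10·9.4·(0.051031 − 0.006554) = 4.1808 kWh/t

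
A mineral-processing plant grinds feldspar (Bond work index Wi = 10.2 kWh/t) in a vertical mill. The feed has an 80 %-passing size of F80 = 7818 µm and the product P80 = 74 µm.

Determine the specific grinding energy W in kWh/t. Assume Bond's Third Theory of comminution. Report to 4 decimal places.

W = 10.7037 kWh/t

Bond:  W = 10 Wi (1/√P − 1/√F)
1/√74 = 0.116248;  1/√7818 = 0.011310
W = 10·10.2·(0.116248 − 0.011310) = 10.7037 kWh/t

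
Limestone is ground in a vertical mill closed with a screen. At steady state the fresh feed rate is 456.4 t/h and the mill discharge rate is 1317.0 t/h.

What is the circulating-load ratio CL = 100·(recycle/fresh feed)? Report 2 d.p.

Discharge = new feed + return, hence
R = M − F = 1317.0 − 456.4 = 860.6 t/h
CL = 100·R/F = 100·860.6/456.4 = 188.56 %

CL = 188.56 %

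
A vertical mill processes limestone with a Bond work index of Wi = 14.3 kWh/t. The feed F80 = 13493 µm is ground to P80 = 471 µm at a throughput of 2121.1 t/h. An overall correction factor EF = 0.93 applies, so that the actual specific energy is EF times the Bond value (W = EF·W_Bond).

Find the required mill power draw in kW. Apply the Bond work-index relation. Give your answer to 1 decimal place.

P = 10569.4 kW

W = 10·Wi·[P80^(−½) − F80^(−½)]
W = 10·14.3·(1/√471 − 1/√13493) = 10·14.3·(0.037469) = 5.3580 kWh/t
W_actual = 0.93 × 5.3580 = 4.9830 kWh/t
Power = W × throughput = 4.9830 kWh/t × 2121.1 t/h = 10569.4 kW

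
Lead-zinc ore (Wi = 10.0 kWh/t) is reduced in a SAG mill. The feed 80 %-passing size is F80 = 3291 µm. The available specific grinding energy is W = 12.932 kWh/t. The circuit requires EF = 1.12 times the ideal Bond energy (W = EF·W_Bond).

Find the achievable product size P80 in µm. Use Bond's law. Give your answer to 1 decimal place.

P80 = 56.6 µm

W_Bond = 10·Wi·(1/√P₈₀ − 1/√F₈₀)
W_Bond = W / EF = 12.932 / 1.12 = 11.5464 kWh/t
⇒ 1/√P80 = W_Bond/(10 Wi) + 1/√F80
  = 11.5464/(10·10.0) + 1/√3291 = 0.115464 + 0.017432 = 0.132896
P80 = (1/0.132896)² = 7.5247² = 56.62 µm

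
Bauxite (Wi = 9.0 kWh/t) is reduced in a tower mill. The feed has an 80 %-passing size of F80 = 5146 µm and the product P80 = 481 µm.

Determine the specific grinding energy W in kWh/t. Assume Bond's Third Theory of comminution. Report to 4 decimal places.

W = 2.8490 kWh/t

W = 10·Wi·[P80^(−½) − F80^(−½)]
1/√481 = 0.045596;  1/√5146 = 0.013940
W = 10·9.0·(0.045596 − 0.013940) = 2.8490 kWh/t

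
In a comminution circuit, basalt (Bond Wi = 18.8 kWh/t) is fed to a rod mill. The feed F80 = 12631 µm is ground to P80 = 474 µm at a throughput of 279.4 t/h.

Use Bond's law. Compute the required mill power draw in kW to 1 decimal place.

Bond:  W = 10 Wi (1/√P − 1/√F)
W = 10·18.8·(1/√474 − 1/√12631) = 10·18.8·(0.037034) = 6.9623 kWh/t
P_mill = W·ṁ = 6.9623·279.4 = 1945.3 kW

P = 1945.3 kW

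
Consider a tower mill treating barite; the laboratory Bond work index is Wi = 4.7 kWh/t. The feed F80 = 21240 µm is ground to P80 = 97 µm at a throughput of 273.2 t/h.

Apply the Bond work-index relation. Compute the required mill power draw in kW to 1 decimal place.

P = 1215.6 kW

W = 10 Wi (P80^-0.5 − F80^-0.5)
W = 10·4.7·(1/√97 − 1/√21240) = 10·4.7·(0.094673) = 4.4496 kWh/t
P_mill = W·ṁ = 4.4496·273.2 = 1215.6 kW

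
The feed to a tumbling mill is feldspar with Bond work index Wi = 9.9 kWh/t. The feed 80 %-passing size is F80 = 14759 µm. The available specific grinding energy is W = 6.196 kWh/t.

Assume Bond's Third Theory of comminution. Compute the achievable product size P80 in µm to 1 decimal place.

P80 = 199.4 µm

W_Bond = 10·Wi·(1/√P₈₀ − 1/√F₈₀)
P80^-0.5 = F80^-0.5 + W/(10 Wi)
  = 6.1960/(10·9.9) + 1/√14759 = 0.062586 + 0.008231 = 0.070817
P80 = (1/0.070817)² = 14.1209² = 199.40 µm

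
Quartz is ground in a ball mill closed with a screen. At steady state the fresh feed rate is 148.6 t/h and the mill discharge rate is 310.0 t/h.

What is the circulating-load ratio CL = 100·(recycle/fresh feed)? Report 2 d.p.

Mill node: discharge = fresh + recycle.
R = M − F = 310.0 − 148.6 = 161.4 t/h
CL = 100·R/F = 100·161.4/148.6 = 108.61 %

CL = 108.61 %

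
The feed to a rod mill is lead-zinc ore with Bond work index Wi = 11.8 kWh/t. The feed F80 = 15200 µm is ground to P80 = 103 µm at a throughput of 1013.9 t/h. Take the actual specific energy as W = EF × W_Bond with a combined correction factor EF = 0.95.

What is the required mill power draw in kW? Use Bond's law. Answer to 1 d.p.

W = 10 Wi (1/√P80 − 1/√F80)  [Bond]
W = 10·11.8·(1/√103 − 1/√15200) = 10·11.8·(0.090422) = 10.6698 kWh/t
With EF = 0.95: W = 10.6698·0.95 = 10.1363 kWh/t
P = W·T = 10.1363·1013.9 = 10277.2 kW

P = 10277.2 kW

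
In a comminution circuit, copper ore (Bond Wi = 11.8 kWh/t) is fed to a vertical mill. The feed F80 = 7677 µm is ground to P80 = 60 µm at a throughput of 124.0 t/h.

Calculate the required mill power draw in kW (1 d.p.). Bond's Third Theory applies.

P = 1722.0 kW

W = 10·Wi·(P80^(-½) − F80^(-½))
W = 10·11.8·(1/√60 − 1/√7677) = 10·11.8·(0.117686) = 13.8870 kWh/t
Mill draw = 13.8870 × 124.0 = 1722.0 kW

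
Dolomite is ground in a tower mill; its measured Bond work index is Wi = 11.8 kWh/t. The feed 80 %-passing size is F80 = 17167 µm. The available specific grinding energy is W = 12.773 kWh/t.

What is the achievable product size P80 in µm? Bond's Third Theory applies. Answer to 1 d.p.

P80 = 74.5 µm

Bond: W = 10·Wi·(1/√P80 − 1/√F80)
P80^(−½) = W/(10 Wi) + F80^(−½)
  = 12.7730/(10·11.8) + 1/√17167 = 0.108246 + 0.007632 = 0.115878
P80 = (1/0.115878)² = 8.6298² = 74.47 µm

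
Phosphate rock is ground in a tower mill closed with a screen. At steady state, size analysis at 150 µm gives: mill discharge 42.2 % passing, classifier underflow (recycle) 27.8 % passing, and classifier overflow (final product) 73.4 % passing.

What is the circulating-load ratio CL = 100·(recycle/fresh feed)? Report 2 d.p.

CL = 216.67 %

Balance %-passing 150 µm (r = R/F):
(1+r)·d = r·u + o ⇒ r = (o−d)/(d−u)
r = (73.4 − 42.2)/(42.2 − 27.8) = 31.2/14.4 = 2.1667
CL = 100·r = 216.67 %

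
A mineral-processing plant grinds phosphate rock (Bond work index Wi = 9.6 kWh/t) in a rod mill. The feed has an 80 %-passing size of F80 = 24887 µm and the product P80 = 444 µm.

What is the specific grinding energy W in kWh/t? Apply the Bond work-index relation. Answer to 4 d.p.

W = 3.9474 kWh/t

Bond: W = 10·Wi·(1/√P80 − 1/√F80)
1/√444 = 0.047458;  1/√24887 = 0.006339
W = 10·9.6·(0.047458 − 0.006339) = 3.9474 kWh/t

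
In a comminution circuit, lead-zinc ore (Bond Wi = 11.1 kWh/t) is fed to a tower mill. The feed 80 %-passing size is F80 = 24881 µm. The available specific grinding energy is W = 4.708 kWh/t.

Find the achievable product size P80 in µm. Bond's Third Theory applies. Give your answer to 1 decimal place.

W = 10 Wi (1/√P80 − 1/√F80)  [Bond]
⇒ 1/√P80 = W/(10 Wi) + 1/√F80
  = 4.7080/(10·11.1) + 1/√24881 = 0.042414 + 0.006340 = 0.048754
P80 = (1/0.048754)² = 20.5111² = 420.71 µm

P80 = 420.7 µm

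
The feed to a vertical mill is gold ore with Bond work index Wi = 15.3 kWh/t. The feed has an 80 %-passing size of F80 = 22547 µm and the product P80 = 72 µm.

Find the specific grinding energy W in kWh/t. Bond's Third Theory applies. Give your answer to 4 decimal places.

W = 10·Wi·[P80^(−½) − F80^(−½)]
1/√72 = 0.117851;  1/√22547 = 0.006660
W = 10·15.3·(0.117851 − 0.006660) = 17.0123 kWh/t

W = 17.0123 kWh/t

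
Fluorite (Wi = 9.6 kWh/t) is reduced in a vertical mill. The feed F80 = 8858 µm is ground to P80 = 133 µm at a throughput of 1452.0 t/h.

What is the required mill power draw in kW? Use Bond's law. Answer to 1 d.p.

W = 10 Wi (P80^-0.5 − F80^-0.5)
W = 10·9.6·(1/√133 − 1/√8858) = 10·9.6·(0.076086) = 7.3042 kWh/t
Mill draw = 7.3042 × 1452.0 = 10605.8 kW

P = 10605.8 kW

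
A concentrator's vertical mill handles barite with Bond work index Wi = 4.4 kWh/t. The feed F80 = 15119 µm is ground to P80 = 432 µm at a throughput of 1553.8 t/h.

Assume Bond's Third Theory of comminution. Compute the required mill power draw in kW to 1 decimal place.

W_Bond = 10·Wi·(1/√P₈₀ − 1/√F₈₀)
W = 10·4.4·(1/√432 − 1/√15119) = 10·4.4·(0.039980) = 1.7591 kWh/t
Power = W × throughput = 1.7591 kWh/t × 1553.8 t/h = 2733.3 kW

P = 2733.3 kW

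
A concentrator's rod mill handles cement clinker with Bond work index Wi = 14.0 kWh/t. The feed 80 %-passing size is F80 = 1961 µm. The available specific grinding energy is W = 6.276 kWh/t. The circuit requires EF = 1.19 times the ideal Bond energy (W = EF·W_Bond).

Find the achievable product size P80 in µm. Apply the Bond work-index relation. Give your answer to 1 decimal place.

W = 10 Wi (P80^-0.5 − F80^-0.5)
W_Bond = W / EF = 6.276 / 1.19 = 5.2739 kWh/t
P80^(−½) = W_Bond/(10 Wi) + F80^(−½)
  = 5.2739/(10·14.0) + 1/√1961 = 0.037671 + 0.022582 = 0.060253
P80 = (1/0.060253)² = 16.5967² = 275.45 µm

P80 = 275.4 µm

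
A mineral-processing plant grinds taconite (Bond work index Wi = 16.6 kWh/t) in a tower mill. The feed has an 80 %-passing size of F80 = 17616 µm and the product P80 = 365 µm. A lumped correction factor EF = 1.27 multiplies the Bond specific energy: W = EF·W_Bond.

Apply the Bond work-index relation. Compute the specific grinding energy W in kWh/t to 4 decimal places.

W = 9.4464 kWh/t

W = 10 Wi (1/√P80 − 1/√F80)  [Bond]
1/√365 = 0.052342;  1/√17616 = 0.007534
W = 10·16.6·(0.052342 − 0.007534) = 7.4381 kWh/t
Apply correction: 7.4381 × 1.27 = 9.4464 kWh/t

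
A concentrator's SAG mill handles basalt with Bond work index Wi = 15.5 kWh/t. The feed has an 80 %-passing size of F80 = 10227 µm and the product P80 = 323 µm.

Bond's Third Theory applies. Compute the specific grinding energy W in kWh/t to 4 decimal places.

W = 7.0917 kWh/t

Bond: W = 10·Wi·(1/√P80 − 1/√F80)
1/√323 = 0.055641;  1/√10227 = 0.009888
W = 10·15.5·(0.055641 − 0.009888) = 7.0917 kWh/t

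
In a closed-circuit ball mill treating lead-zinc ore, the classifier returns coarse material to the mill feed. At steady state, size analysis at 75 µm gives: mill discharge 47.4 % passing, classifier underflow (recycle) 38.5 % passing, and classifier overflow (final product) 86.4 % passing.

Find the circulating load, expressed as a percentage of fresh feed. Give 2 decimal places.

Balance %-passing 75 µm (r = R/F):
(1+r)·d = r·u + o ⇒ r = (o−d)/(d−u)
r = (86.4 − 47.4)/(47.4 − 38.5) = 39.0/8.9 = 4.3820
CL = 100·r = 438.20 %

CL = 438.20 %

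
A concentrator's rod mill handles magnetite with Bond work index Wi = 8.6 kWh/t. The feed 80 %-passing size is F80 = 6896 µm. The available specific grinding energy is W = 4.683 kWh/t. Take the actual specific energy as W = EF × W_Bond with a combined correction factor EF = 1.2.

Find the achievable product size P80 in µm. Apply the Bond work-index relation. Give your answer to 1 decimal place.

W = 10 Wi / √P80 − 10 Wi / √F80
W_Bond = W / EF = 4.683 / 1.2 = 3.9025 kWh/t
P80^-0.5 = F80^-0.5 + W_Bond/(10 Wi)
  = 3.9025/(10·8.6) + 1/√6896 = 0.045378 + 0.012042 = 0.057420
P80 = (1/0.057420)² = 17.4155² = 303.30 µm

P80 = 303.3 µm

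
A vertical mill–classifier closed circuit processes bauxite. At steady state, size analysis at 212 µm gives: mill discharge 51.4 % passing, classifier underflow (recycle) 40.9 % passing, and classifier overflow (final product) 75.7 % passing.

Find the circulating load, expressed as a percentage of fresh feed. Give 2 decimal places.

Mass balance on the −212 µm fraction:
r = (o − d)/(d − u)
r = (75.7 − 51.4)/(51.4 − 40.9) = 24.3/10.5 = 2.3143
CL = 100·r = 231.43 %

CL = 231.43 %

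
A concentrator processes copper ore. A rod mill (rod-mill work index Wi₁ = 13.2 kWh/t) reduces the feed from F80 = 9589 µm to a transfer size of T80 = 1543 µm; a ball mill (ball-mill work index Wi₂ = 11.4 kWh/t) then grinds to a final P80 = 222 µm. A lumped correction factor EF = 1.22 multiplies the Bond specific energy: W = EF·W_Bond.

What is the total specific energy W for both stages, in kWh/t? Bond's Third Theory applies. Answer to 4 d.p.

W = 10 Wi / √P80 − 10 Wi / √F80
Stage 1 (9589→1543 µm, Wi₁=13.2): W₁ = 10·13.2·(0.025458 − 0.010212) = 2.0124 kWh/t
Stage 2 (1543→222 µm, Wi₂=11.4): W₂ = 10·11.4·(0.067116 − 0.025458) = 4.7490 kWh/t
W = W₁ + W₂ = 2.0124 + 4.7490 = 6.7614 kWh/t
Apply correction: 6.7614 × 1.22 = 8.2489 kWh/t

W = 8.2489 kWh/t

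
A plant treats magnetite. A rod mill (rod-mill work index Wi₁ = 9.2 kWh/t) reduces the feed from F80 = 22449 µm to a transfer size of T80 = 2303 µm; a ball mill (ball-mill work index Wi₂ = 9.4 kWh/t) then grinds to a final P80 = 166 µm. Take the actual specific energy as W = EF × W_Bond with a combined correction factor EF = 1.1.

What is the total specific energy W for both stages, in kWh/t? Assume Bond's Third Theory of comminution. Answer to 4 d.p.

Bond:  W = 10 Wi (1/√P − 1/√F)
Stage 1 (22449→2303 µm, Wi₁=9.2): W₁ = 10·9.2·(0.020838 − 0.006674) = 1.3031 kWh/t
Stage 2 (2303→166 µm, Wi₂=9.4): W₂ = 10·9.4·(0.077615 − 0.020838) = 5.3371 kWh/t
W = W₁ + W₂ = 1.3031 + 5.3371 = 6.6401 kWh/t
Apply correction: 6.6401 × 1.1 = 7.3041 kWh/t

W = 7.3041 kWh/t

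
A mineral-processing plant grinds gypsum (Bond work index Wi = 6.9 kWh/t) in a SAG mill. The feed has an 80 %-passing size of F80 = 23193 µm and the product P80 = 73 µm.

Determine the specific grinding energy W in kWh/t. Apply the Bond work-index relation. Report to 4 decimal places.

W = 10 Wi (1/√P80 − 1/√F80)  [Bond]
1/√73 = 0.117041;  1/√23193 = 0.006566
W = 10·6.9·(0.117041 − 0.006566) = 7.6228 kWh/t

W = 7.6228 kWh/t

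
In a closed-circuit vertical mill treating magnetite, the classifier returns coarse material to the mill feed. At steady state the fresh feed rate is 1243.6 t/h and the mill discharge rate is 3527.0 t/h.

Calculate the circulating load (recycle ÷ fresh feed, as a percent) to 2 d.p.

Steady state: M = F + R.
R = M − F = 3527.0 − 1243.6 = 2283.4 t/h
CL = 100·R/F = 100·2283.4/1243.6 = 183.61 %

CL = 183.61 %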